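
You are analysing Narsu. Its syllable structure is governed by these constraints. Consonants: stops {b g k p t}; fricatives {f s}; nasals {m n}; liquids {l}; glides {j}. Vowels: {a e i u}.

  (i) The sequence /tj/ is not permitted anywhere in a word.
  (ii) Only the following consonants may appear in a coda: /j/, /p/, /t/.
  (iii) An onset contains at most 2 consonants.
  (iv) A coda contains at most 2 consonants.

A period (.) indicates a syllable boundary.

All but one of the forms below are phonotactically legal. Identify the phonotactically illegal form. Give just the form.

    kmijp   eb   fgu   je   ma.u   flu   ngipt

kmijp — σ1 onset /km/ (2C), coda /jp/ (2C) ok → phonotactically legal
eb — violates constraint (ii): syllable 1 coda contains /b/, which is not a licensed coda consonant → phonotactically illegal
fgu — σ1 onset /fg/ (2C), coda /∅/ ok → phonotactically legal
je — σ1 onset /j/, coda /∅/ ok → phonotactically legal
ma.u — σ1 onset /m/, coda /∅/ ok; σ2 onset /∅/, coda /∅/ ok → phonotactically legal
flu — σ1 onset /fl/ (2C), coda /∅/ ok → phonotactically legal
ngipt — σ1 onset /ng/ (2C), coda /pt/ (2C) ok → phonotactically legal

eb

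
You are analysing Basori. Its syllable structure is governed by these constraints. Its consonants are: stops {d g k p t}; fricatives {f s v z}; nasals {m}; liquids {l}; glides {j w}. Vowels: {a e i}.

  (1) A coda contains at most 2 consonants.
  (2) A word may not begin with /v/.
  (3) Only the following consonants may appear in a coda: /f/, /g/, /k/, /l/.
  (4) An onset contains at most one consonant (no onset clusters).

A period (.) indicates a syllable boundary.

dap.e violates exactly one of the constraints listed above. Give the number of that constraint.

dap.e: syllable 1 coda contains /p/, which is not a licensed coda consonant.
This is a violation of constraint 3: "Only the following consonants may appear in a coda: /f/, /g/, /k/, /l/."
The remaining constraints (1, 2, 4) are satisfied.

3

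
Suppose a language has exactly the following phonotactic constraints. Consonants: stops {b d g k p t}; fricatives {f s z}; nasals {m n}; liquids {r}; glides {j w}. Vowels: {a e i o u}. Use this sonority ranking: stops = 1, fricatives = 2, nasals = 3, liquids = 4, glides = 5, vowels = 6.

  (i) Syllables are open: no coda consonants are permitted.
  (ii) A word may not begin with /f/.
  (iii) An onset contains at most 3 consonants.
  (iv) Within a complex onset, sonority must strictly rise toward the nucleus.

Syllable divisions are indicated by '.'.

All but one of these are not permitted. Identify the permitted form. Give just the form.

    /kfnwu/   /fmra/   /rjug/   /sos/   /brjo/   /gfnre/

/kfnwu/ — violates constraint (iii): syllable 1 onset /kfnw/ has 4 consonants (> 3) → not permitted
/fmra/ — violates constraint (ii): word begins with /f/ → not permitted
/rjug/ — violates constraint (i): syllable 1 coda /g/ has 1 consonant (> 0) → not permitted
/sos/ — violates constraint (i): syllable 1 coda /s/ has 1 consonant (> 0) → not permitted
/brjo/ — σ1 onset /brj/ (1→4→5 rises), coda /∅/ ok → permitted
/gfnre/ — violates constraint (iii): syllable 1 onset /gfnr/ has 4 consonants (> 3) → not permitted

/brjo/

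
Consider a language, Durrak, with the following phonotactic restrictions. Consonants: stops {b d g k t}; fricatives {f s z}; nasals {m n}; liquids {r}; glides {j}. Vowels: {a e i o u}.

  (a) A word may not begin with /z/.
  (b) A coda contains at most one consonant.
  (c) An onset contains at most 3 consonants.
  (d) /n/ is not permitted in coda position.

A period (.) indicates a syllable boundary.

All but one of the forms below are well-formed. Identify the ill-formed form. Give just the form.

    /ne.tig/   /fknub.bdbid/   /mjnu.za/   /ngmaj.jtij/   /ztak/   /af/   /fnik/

/ne.tig/ — σ1 onset /n/, coda /∅/ ok; σ2 onset /t/, coda /g/ ok → well-formed
/fknub.bdbid/ — σ1 onset /fkn/ (3C), coda /b/ ok; σ2 onset /bdb/ (3C), coda /d/ ok → well-formed
/mjnu.za/ — σ1 onset /mjn/ (3C), coda /∅/ ok; σ2 onset /z/, coda /∅/ ok → well-formed
/ngmaj.jtij/ — σ1 onset /ngm/ (3C), coda /j/ ok; σ2 onset /jt/ (2C), coda /j/ ok → well-formed
/ztak/ — violates constraint (a): word begins with /z/ → ill-formed
/af/ — σ1 onset /∅/, coda /f/ ok → well-formed
/fnik/ — σ1 onset /fn/ (2C), coda /k/ ok → well-formed

/ztak/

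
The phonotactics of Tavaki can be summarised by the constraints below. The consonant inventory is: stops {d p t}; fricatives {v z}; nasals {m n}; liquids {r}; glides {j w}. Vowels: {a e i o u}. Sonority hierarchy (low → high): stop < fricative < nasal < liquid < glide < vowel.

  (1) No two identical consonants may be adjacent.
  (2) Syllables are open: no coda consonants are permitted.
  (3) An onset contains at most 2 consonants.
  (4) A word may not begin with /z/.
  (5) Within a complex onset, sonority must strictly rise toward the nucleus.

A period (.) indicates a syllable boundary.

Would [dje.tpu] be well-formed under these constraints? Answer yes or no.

no

[dje.tpu] — violates constraint 5: syllable 2 onset /tp/: /t/ (stop, 1) → /p/ (stop, 1) does not rise → ill-formed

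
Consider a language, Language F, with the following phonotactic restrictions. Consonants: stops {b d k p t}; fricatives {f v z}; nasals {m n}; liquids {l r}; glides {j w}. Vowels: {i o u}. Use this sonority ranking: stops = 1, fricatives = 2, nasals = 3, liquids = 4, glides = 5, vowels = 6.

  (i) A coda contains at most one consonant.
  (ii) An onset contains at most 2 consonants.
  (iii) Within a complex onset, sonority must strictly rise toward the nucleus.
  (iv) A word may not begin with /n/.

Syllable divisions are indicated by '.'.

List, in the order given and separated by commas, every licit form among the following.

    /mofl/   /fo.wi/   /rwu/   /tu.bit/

/fo.wi/, /rwu/, /tu.bit/

/mofl/ — violates constraint (i): syllable 1 coda /fl/ has 2 consonants (> 1) → illicit
/fo.wi/ — σ1 onset /f/, coda /∅/ ok; σ2 onset /w/, coda /∅/ ok → licit
/rwu/ — σ1 onset /rw/ (4→5 rises), coda /∅/ ok → licit
/tu.bit/ — σ1 onset /t/, coda /∅/ ok; σ2 onset /b/, coda /t/ ok → licit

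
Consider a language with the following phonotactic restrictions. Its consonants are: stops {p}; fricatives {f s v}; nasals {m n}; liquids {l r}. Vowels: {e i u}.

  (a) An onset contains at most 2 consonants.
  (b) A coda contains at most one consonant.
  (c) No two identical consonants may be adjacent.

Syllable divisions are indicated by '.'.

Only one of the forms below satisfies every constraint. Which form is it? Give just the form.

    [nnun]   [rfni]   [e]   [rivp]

[nnun] — violates constraint (c): adjacent identical consonants /nn/ → not permitted
[rfni] — violates constraint (a): syllable 1 onset /rfn/ has 3 consonants (> 2) → not permitted
[e] — σ1 onset /∅/, coda /∅/ ok → permitted
[rivp] — violates constraint (b): syllable 1 coda /vp/ has 2 consonants (> 1) → not permitted

[e]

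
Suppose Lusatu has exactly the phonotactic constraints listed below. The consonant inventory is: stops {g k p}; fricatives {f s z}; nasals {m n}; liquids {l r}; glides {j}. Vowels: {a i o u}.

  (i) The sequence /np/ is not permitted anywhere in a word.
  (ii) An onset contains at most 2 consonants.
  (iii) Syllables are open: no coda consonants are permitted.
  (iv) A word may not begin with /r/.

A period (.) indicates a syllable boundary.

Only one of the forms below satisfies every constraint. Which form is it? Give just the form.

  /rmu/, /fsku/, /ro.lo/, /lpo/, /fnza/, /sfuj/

/rmu/ — violates constraint (iv): word begins with /r/ → phonotactically illegal
/fsku/ — violates constraint (ii): syllable 1 onset /fsk/ has 3 consonants (> 2) → phonotactically illegal
/ro.lo/ — violates constraint (iv): word begins with /r/ → phonotactically illegal
/lpo/ — σ1 onset /lp/ (2C), coda /∅/ ok → phonotactically legal
/fnza/ — violates constraint (ii): syllable 1 onset /fnz/ has 3 consonants (> 2) → phonotactically illegal
/sfuj/ — violates constraint (iii): syllable 1 coda /j/ has 1 consonant (> 0) → phonotactically illegal

/lpo/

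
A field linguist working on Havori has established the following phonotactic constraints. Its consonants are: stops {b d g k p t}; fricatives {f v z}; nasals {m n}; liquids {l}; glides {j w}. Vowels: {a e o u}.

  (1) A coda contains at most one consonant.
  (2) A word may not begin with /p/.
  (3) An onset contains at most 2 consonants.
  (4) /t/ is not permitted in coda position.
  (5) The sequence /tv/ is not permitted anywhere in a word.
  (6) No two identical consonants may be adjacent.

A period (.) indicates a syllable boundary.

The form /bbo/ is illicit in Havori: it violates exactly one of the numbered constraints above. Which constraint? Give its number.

/bbo/: adjacent identical consonants /bb/.
This is a violation of constraint 6: "No two identical consonants may be adjacent."
The remaining constraints (1, 2, 3, 4, 5) are satisfied.

6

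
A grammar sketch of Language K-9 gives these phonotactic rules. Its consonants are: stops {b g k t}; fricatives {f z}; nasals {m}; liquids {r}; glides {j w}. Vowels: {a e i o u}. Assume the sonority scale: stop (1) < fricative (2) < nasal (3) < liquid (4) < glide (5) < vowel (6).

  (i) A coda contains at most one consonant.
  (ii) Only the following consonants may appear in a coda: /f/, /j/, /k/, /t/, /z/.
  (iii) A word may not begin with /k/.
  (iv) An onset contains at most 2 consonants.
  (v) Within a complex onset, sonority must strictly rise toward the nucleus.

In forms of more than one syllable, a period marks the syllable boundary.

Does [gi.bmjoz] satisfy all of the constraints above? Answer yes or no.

no

[gi.bmjoz] — violates constraint (iv): syllable 2 onset /bmj/ has 3 consonants (> 2) → ill-formed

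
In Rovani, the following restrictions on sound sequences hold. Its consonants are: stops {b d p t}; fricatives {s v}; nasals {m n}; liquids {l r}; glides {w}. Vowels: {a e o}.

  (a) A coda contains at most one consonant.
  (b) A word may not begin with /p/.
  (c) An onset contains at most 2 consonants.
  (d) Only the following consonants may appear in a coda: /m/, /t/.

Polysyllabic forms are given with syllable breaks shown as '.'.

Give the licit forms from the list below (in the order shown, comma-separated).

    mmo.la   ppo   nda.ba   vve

mmo.la — σ1 onset /mm/ (2C), coda /∅/ ok; σ2 onset /l/, coda /∅/ ok → licit
ppo — violates constraint (b): word begins with /p/ → illicit
nda.ba — σ1 onset /nd/ (2C), coda /∅/ ok; σ2 onset /b/, coda /∅/ ok → licit
vve — σ1 onset /vv/ (2C), coda /∅/ ok → licit

mmo.la, nda.ba, vve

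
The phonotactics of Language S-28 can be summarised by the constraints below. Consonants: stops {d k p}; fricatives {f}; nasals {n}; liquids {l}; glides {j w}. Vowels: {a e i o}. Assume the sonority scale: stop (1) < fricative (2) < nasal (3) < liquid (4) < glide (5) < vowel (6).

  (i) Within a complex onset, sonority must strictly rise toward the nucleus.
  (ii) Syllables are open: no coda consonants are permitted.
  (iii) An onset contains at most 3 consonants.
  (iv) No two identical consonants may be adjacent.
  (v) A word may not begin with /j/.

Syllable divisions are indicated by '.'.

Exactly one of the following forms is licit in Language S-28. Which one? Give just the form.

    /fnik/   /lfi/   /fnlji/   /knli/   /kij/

/knli/

/fnik/ — violates constraint (ii): syllable 1 coda /k/ has 1 consonant (> 0) → illicit
/lfi/ — violates constraint (i): syllable 1 onset /lf/: /l/ (liquid, 4) → /f/ (fricative, 2) does not rise → illicit
/fnlji/ — violates constraint (iii): syllable 1 onset /fnlj/ has 4 consonants (> 3) → illicit
/knli/ — σ1 onset /knl/ (1→3→4 rises), coda /∅/ ok → licit
/kij/ — violates constraint (ii): syllable 1 coda /j/ has 1 consonant (> 0) → illicit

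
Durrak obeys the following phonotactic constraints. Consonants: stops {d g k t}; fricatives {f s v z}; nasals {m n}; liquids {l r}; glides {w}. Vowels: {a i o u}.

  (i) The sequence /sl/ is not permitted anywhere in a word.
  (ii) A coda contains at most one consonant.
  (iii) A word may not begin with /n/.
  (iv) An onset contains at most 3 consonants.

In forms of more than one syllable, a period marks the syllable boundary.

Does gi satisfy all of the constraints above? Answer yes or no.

gi — σ1 onset /g/, coda /∅/ ok → phonotactically legal

yes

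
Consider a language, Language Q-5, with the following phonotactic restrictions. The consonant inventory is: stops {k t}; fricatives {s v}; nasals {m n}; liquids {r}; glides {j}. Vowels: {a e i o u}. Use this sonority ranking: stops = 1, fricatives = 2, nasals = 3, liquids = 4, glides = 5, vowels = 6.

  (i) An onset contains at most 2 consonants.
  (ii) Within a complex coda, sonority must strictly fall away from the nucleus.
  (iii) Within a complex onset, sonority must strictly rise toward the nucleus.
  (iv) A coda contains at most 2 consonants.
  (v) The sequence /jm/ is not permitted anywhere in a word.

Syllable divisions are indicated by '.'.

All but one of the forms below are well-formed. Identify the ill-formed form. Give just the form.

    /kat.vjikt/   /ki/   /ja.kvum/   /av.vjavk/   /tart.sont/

/kat.vjikt/ — violates constraint (ii): syllable 2 coda /kt/: /k/ (stop, 1) → /t/ (stop, 1) does not fall → ill-formed
/ki/ — σ1 onset /k/, coda /∅/ ok → well-formed
/ja.kvum/ — σ1 onset /j/, coda /∅/ ok; σ2 onset /kv/ (1→2 rises), coda /m/ ok → well-formed
/av.vjavk/ — σ1 onset /∅/, coda /v/ ok; σ2 onset /vj/ (2→5 rises), coda /vk/ (2→1 falls) ok → well-formed
/tart.sont/ — σ1 onset /t/, coda /rt/ (4→1 falls) ok; σ2 onset /s/, coda /nt/ (3→1 falls) ok → well-formed

/kat.vjikt/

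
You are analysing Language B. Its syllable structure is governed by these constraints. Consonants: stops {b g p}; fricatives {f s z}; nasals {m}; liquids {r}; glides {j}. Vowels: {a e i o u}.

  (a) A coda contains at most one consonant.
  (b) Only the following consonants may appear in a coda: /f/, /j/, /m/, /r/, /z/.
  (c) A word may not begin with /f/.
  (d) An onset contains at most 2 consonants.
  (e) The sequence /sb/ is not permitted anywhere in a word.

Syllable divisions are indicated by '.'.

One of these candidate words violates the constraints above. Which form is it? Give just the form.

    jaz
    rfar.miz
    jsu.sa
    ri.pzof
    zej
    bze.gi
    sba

jaz — σ1 onset /j/, coda /z/ ok → licit
rfar.miz — σ1 onset /rf/ (2C), coda /r/ ok; σ2 onset /m/, coda /z/ ok → licit
jsu.sa — σ1 onset /js/ (2C), coda /∅/ ok; σ2 onset /s/, coda /∅/ ok → licit
ri.pzof — σ1 onset /r/, coda /∅/ ok; σ2 onset /pz/ (2C), coda /f/ ok → licit
zej — σ1 onset /z/, coda /j/ ok → licit
bze.gi — σ1 onset /bz/ (2C), coda /∅/ ok; σ2 onset /g/, coda /∅/ ok → licit
sba — violates constraint (e): contains banned sequence /sb/ → illicit

sba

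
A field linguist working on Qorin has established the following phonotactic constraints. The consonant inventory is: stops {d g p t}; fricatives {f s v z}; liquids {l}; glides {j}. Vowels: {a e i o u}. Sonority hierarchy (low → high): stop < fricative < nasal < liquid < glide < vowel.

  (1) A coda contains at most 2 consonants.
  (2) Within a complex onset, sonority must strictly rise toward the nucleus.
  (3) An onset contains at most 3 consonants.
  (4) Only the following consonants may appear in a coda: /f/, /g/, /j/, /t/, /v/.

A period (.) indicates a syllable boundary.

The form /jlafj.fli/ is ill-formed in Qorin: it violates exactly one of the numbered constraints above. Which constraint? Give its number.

2

/jlafj.fli/: syllable 1 onset /jl/: /j/ (glide, 5) → /l/ (liquid, 4) does not rise.
This is a violation of constraint 2: "Within a complex onset, sonority must strictly rise toward the nucleus."
The remaining constraints (1, 3, 4) are satisfied.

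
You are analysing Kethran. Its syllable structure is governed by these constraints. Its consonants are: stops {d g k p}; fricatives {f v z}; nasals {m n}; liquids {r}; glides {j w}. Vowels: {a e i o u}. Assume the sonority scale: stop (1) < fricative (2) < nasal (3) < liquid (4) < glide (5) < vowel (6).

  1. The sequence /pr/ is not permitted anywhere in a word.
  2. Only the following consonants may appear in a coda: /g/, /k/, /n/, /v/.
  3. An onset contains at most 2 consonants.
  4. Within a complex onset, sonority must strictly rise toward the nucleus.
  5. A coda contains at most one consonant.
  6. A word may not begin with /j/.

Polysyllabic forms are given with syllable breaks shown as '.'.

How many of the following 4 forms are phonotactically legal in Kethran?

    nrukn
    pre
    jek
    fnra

nrukn — violates constraint 5: syllable 1 coda /kn/ has 2 consonants (> 1) → phonotactically illegal
pre — violates constraint 1: contains banned sequence /pr/ → phonotactically illegal
jek — violates constraint 6: word begins with /j/ → phonotactically illegal
fnra — violates constraint 3: syllable 1 onset /fnr/ has 3 consonants (> 2) → phonotactically illegal
No form is phonotactically legal → 0.

0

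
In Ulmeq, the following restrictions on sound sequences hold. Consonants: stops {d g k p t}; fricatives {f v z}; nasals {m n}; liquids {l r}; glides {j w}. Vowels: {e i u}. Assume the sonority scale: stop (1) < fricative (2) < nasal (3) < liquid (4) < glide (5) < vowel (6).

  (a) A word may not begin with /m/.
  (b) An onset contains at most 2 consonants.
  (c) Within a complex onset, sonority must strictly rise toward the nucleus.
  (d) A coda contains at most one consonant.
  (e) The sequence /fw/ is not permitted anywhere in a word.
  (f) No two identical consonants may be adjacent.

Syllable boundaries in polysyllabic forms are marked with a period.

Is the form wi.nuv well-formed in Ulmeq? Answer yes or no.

yes

wi.nuv — σ1 onset /w/, coda /∅/ ok; σ2 onset /n/, coda /v/ ok → well-formed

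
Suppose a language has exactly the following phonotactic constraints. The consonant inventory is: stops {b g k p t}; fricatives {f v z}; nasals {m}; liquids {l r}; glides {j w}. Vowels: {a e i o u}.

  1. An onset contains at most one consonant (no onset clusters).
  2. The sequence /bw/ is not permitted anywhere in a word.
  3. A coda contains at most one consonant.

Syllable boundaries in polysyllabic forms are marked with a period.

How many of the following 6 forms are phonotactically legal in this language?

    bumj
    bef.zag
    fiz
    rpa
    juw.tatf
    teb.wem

bumj — violates constraint 3: syllable 1 coda /mj/ has 2 consonants (> 1) → phonotactically illegal
bef.zag — σ1 onset /b/, coda /f/ ok; σ2 onset /z/, coda /g/ ok → phonotactically legal
fiz — σ1 onset /f/, coda /z/ ok → phonotactically legal
rpa — violates constraint 1: syllable 1 onset /rp/ has 2 consonants (> 1) → phonotactically illegal
juw.tatf — violates constraint 3: syllable 2 coda /tf/ has 2 consonants (> 1) → phonotactically illegal
teb.wem — violates constraint 2: contains banned sequence /bw/ → phonotactically illegal
Phonotactically legal: bef.zag, fiz → 2.

2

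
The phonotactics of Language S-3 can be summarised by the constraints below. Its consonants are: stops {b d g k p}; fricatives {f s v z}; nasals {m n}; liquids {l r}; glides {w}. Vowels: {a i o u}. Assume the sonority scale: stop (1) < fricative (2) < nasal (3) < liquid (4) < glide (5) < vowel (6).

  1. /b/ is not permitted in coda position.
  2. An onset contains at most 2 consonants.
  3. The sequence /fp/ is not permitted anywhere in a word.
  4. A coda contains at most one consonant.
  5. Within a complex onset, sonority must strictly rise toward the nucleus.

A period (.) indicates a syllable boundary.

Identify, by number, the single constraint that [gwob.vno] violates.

1

[gwob.vno]: syllable 1 coda contains /b/.
This is a violation of constraint 1: "/b/ is not permitted in coda position."
The remaining constraints (2, 3, 4, 5) are satisfied.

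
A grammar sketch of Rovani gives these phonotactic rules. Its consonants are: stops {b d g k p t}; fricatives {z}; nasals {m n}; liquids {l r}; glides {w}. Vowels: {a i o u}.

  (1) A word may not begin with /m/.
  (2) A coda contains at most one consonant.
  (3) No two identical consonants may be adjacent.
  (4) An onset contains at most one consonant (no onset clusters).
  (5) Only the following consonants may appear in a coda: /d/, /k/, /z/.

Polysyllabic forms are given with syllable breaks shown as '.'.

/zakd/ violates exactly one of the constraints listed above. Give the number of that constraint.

2

/zakd/: syllable 1 coda /kd/ has 2 consonants (> 1).
This is a violation of constraint 2: "A coda contains at most one consonant."
The remaining constraints (1, 3, 4, 5) are satisfied.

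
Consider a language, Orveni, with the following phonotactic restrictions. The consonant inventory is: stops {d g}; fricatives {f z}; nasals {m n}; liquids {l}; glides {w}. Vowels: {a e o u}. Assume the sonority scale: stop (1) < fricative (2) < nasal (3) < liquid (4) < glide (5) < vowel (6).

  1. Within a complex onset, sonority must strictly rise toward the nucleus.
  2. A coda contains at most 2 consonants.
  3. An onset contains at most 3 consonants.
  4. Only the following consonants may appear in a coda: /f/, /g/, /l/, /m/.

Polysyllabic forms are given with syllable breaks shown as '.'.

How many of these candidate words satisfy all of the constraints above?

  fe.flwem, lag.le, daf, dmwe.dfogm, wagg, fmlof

6

fe.flwem — σ1 onset /f/, coda /∅/ ok; σ2 onset /flw/ (2→4→5 rises), coda /m/ ok → phonotactically legal
lag.le — σ1 onset /l/, coda /g/ ok; σ2 onset /l/, coda /∅/ ok → phonotactically legal
daf — σ1 onset /d/, coda /f/ ok → phonotactically legal
dmwe.dfogm — σ1 onset /dmw/ (1→3→5 rises), coda /∅/ ok; σ2 onset /df/ (1→2 rises), coda /gm/ (2C) ok → phonotactically legal
wagg — σ1 onset /w/, coda /gg/ (2C) ok → phonotactically legal
fmlof — σ1 onset /fml/ (2→3→4 rises), coda /f/ ok → phonotactically legal
Phonotactically legal: fe.flwem, lag.le, daf, dmwe.dfogm, wagg, fmlof → 6.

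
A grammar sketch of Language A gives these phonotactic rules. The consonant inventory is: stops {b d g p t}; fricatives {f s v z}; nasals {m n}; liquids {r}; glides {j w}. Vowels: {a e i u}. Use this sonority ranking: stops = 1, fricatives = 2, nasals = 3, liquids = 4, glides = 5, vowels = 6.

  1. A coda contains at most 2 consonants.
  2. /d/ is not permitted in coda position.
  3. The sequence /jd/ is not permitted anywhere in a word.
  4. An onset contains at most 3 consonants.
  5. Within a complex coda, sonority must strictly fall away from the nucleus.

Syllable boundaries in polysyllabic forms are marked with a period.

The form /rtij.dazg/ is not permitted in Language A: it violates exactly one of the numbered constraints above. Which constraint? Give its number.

3

/rtij.dazg/: contains banned sequence /jd/.
This is a violation of constraint 3: "The sequence /jd/ is not permitted anywhere in a word."
The remaining constraints (1, 2, 4, 5) are satisfied.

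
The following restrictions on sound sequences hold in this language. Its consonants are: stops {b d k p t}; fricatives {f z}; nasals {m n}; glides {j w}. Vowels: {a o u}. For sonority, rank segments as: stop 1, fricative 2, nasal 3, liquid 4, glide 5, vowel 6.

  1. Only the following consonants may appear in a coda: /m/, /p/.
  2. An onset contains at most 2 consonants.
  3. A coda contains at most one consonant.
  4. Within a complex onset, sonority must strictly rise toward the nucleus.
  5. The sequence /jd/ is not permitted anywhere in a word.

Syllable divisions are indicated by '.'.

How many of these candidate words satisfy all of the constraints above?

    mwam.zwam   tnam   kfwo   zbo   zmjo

2

mwam.zwam — σ1 onset /mw/ (3→5 rises), coda /m/ ok; σ2 onset /zw/ (2→5 rises), coda /m/ ok → well-formed
tnam — σ1 onset /tn/ (1→3 rises), coda /m/ ok → well-formed
kfwo — violates constraint 2: syllable 1 onset /kfw/ has 3 consonants (> 2) → ill-formed
zbo — violates constraint 4: syllable 1 onset /zb/: /z/ (fricative, 2) → /b/ (stop, 1) does not rise → ill-formed
zmjo — violates constraint 2: syllable 1 onset /zmj/ has 3 consonants (> 2) → ill-formed
Well-formed: mwam.zwam, tnam → 2.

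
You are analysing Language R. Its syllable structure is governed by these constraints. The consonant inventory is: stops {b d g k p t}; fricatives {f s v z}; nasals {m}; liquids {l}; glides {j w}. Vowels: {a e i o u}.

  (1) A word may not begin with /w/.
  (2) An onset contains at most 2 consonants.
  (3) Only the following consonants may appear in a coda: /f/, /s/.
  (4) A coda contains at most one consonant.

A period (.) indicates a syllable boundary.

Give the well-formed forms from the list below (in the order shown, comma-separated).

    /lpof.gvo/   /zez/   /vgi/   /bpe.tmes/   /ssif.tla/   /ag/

/lpof.gvo/ — σ1 onset /lp/ (2C), coda /f/ ok; σ2 onset /gv/ (2C), coda /∅/ ok → well-formed
/zez/ — violates constraint 3: syllable 1 coda contains /z/, which is not a licensed coda consonant → ill-formed
/vgi/ — σ1 onset /vg/ (2C), coda /∅/ ok → well-formed
/bpe.tmes/ — σ1 onset /bp/ (2C), coda /∅/ ok; σ2 onset /tm/ (2C), coda /s/ ok → well-formed
/ssif.tla/ — σ1 onset /ss/ (2C), coda /f/ ok; σ2 onset /tl/ (2C), coda /∅/ ok → well-formed
/ag/ — violates constraint 3: syllable 1 coda contains /g/, which is not a licensed coda consonant → ill-formed

/lpof.gvo/, /vgi/, /bpe.tmes/, /ssif.tla/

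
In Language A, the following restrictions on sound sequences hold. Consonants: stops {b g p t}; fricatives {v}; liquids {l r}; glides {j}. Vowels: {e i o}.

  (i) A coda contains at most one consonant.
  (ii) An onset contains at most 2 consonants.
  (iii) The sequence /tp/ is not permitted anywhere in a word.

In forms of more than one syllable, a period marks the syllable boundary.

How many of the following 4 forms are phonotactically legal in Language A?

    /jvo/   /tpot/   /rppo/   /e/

/jvo/ — σ1 onset /jv/ (2C), coda /∅/ ok → phonotactically legal
/tpot/ — violates constraint (iii): contains banned sequence /tp/ → phonotactically illegal
/rppo/ — violates constraint (ii): syllable 1 onset /rpp/ has 3 consonants (> 2) → phonotactically illegal
/e/ — σ1 onset /∅/, coda /∅/ ok → phonotactically legal
Phonotactically legal: /jvo/, /e/ → 2.

2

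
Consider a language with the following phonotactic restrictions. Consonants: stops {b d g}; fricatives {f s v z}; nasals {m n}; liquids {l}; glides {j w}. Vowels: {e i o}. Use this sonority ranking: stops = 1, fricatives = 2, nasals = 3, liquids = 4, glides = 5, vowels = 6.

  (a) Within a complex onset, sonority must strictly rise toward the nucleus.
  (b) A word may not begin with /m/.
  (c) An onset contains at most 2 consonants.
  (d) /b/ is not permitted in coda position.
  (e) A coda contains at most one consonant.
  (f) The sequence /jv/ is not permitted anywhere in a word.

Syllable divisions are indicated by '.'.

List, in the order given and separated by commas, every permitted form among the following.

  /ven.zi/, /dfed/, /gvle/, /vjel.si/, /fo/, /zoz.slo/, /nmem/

/ven.zi/, /dfed/, /vjel.si/, /fo/, /zoz.slo/

/ven.zi/ — σ1 onset /v/, coda /n/ ok; σ2 onset /z/, coda /∅/ ok → permitted
/dfed/ — σ1 onset /df/ (1→2 rises), coda /d/ ok → permitted
/gvle/ — violates constraint (c): syllable 1 onset /gvl/ has 3 consonants (> 2) → not permitted
/vjel.si/ — σ1 onset /vj/ (2→5 rises), coda /l/ ok; σ2 onset /s/, coda /∅/ ok → permitted
/fo/ — σ1 onset /f/, coda /∅/ ok → permitted
/zoz.slo/ — σ1 onset /z/, coda /z/ ok; σ2 onset /sl/ (2→4 rises), coda /∅/ ok → permitted
/nmem/ — violates constraint (a): syllable 1 onset /nm/: /n/ (nasal, 3) → /m/ (nasal, 3) does not rise → not permitted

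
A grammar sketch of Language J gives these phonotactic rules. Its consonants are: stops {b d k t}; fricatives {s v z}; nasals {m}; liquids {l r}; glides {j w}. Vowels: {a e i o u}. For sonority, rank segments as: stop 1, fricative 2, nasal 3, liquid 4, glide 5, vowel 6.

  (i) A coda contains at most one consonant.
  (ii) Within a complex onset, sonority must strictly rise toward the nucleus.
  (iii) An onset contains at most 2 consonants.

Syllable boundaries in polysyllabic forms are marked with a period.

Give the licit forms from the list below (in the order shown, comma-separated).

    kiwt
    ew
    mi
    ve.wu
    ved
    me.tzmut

ew, mi, ve.wu, ved

kiwt — violates constraint (i): syllable 1 coda /wt/ has 2 consonants (> 1) → illicit
ew — σ1 onset /∅/, coda /w/ ok → licit
mi — σ1 onset /m/, coda /∅/ ok → licit
ve.wu — σ1 onset /v/, coda /∅/ ok; σ2 onset /w/, coda /∅/ ok → licit
ved — σ1 onset /v/, coda /d/ ok → licit
me.tzmut — violates constraint (iii): syllable 2 onset /tzm/ has 3 consonants (> 2) → illicit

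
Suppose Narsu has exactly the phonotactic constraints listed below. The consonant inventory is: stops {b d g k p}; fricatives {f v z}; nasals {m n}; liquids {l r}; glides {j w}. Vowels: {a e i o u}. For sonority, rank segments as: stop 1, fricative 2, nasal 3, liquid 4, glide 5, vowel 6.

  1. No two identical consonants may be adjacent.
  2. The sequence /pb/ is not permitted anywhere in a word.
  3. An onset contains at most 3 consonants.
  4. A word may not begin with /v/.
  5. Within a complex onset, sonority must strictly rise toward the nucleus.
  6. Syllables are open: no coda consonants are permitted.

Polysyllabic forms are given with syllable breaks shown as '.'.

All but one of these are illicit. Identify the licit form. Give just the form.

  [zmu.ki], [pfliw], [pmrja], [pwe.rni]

[zmu.ki]

[zmu.ki] — σ1 onset /zm/ (2→3 rises), coda /∅/ ok; σ2 onset /k/, coda /∅/ ok → licit
[pfliw] — violates constraint 6: syllable 1 coda /w/ has 1 consonant (> 0) → illicit
[pmrja] — violates constraint 3: syllable 1 onset /pmrj/ has 4 consonants (> 3) → illicit
[pwe.rni] — violates constraint 5: syllable 2 onset /rn/: /r/ (liquid, 4) → /n/ (nasal, 3) does not rise → illicit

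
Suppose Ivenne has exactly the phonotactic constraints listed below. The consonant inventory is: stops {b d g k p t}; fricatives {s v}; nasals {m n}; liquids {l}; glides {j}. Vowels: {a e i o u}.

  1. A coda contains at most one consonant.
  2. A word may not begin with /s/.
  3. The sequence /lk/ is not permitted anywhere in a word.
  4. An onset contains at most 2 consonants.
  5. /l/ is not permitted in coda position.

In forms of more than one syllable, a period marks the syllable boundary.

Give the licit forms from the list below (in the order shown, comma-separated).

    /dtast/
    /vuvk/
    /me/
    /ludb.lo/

/me/

/dtast/ — violates constraint 1: syllable 1 coda /st/ has 2 consonants (> 1) → illicit
/vuvk/ — violates constraint 1: syllable 1 coda /vk/ has 2 consonants (> 1) → illicit
/me/ — σ1 onset /m/, coda /∅/ ok → licit
/ludb.lo/ — violates constraint 1: syllable 1 coda /db/ has 2 consonants (> 1) → illicit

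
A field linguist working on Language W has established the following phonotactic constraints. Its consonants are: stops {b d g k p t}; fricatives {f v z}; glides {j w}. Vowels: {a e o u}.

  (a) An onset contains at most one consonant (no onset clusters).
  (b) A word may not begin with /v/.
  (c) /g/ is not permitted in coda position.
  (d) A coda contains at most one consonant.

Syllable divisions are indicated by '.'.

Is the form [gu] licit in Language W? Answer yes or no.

[gu] — σ1 onset /g/, coda /∅/ ok → licit

yes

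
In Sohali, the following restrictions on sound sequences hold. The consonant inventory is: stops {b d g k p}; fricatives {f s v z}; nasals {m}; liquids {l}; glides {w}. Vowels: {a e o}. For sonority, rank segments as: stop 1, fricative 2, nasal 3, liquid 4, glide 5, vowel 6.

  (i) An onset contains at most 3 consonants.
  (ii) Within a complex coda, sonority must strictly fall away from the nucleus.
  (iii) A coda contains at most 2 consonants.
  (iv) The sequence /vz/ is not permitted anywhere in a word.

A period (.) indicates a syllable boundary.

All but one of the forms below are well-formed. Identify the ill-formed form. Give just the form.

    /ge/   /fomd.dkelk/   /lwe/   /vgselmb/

/vgselmb/

/ge/ — σ1 onset /g/, coda /∅/ ok → well-formed
/fomd.dkelk/ — σ1 onset /f/, coda /md/ (3→1 falls) ok; σ2 onset /dk/ (2C), coda /lk/ (4→1 falls) ok → well-formed
/lwe/ — σ1 onset /lw/ (2C), coda /∅/ ok → well-formed
/vgselmb/ — violates constraint (iii): syllable 1 coda /lmb/ has 3 consonants (> 2) → ill-formed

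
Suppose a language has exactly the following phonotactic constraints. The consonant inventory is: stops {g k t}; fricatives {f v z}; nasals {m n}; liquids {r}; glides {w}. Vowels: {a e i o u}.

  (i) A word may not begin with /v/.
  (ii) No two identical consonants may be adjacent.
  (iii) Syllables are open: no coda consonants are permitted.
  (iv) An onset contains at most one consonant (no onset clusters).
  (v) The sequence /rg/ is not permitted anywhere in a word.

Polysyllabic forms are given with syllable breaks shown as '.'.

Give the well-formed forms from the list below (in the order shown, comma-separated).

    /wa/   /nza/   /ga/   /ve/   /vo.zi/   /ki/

/wa/ — σ1 onset /w/, coda /∅/ ok → well-formed
/nza/ — violates constraint (iv): syllable 1 onset /nz/ has 2 consonants (> 1) → ill-formed
/ga/ — σ1 onset /g/, coda /∅/ ok → well-formed
/ve/ — violates constraint (i): word begins with /v/ → ill-formed
/vo.zi/ — violates constraint (i): word begins with /v/ → ill-formed
/ki/ — σ1 onset /k/, coda /∅/ ok → well-formed

/wa/, /ga/, /ki/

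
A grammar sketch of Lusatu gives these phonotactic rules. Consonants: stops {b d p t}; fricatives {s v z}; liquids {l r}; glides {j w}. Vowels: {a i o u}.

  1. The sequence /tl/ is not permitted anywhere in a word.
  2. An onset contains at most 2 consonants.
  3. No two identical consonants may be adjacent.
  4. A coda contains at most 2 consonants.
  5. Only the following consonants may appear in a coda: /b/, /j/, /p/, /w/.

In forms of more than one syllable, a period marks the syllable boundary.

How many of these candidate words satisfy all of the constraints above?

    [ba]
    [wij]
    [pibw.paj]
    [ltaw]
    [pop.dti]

[ba] — σ1 onset /b/, coda /∅/ ok → permitted
[wij] — σ1 onset /w/, coda /j/ ok → permitted
[pibw.paj] — σ1 onset /p/, coda /bw/ (2C) ok; σ2 onset /p/, coda /j/ ok → permitted
[ltaw] — σ1 onset /lt/ (2C), coda /w/ ok → permitted
[pop.dti] — σ1 onset /p/, coda /p/ ok; σ2 onset /dt/ (2C), coda /∅/ ok → permitted
Permitted: [ba], [wij], [pibw.paj], [ltaw], [pop.dti] → 5.

5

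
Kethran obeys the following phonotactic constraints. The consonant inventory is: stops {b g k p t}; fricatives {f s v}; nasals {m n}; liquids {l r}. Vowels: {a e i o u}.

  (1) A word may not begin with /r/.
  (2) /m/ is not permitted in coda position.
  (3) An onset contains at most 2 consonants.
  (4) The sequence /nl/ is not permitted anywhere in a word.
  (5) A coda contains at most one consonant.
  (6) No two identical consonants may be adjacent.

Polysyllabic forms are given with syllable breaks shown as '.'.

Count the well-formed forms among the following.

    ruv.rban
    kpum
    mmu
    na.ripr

ruv.rban — violates constraint 1: word begins with /r/ → ill-formed
kpum — violates constraint 2: syllable 1 coda contains /m/ → ill-formed
mmu — violates constraint 6: adjacent identical consonants /mm/ → ill-formed
na.ripr — violates constraint 5: syllable 2 coda /pr/ has 2 consonants (> 1) → ill-formed
No form is well-formed → 0.

0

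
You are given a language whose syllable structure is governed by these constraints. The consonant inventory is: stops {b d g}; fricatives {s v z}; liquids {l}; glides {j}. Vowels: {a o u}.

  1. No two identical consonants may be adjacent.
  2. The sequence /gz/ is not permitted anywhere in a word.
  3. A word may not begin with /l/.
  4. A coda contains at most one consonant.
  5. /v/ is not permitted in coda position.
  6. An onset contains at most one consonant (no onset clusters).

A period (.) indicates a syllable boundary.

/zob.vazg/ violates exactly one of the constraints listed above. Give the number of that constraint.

/zob.vazg/: syllable 2 coda /zg/ has 2 consonants (> 1).
This is a violation of constraint 4: "A coda contains at most one consonant."
The remaining constraints (1, 2, 3, 5, 6) are satisfied.

4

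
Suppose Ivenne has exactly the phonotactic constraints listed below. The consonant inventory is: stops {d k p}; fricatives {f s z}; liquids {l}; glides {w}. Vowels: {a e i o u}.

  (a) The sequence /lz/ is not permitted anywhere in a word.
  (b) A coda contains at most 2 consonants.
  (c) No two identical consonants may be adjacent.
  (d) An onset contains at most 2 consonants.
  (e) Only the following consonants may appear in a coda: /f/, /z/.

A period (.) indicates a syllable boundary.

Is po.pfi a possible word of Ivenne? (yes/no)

yes

po.pfi — σ1 onset /p/, coda /∅/ ok; σ2 onset /pf/ (2C), coda /∅/ ok → permitted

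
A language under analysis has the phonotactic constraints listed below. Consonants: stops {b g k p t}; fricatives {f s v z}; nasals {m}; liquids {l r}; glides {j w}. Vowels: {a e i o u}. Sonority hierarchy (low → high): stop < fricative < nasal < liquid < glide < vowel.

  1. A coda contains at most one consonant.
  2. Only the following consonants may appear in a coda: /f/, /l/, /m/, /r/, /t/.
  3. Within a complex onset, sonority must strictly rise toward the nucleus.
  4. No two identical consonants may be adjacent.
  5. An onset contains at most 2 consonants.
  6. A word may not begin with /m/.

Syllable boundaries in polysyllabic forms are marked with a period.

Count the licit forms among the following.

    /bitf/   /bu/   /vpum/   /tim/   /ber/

/bitf/ — violates constraint 1: syllable 1 coda /tf/ has 2 consonants (> 1) → illicit
/bu/ — σ1 onset /b/, coda /∅/ ok → licit
/vpum/ — violates constraint 3: syllable 1 onset /vp/: /v/ (fricative, 2) → /p/ (stop, 1) does not rise → illicit
/tim/ — σ1 onset /t/, coda /m/ ok → licit
/ber/ — σ1 onset /b/, coda /r/ ok → licit
Licit: /bu/, /tim/, /ber/ → 3.

3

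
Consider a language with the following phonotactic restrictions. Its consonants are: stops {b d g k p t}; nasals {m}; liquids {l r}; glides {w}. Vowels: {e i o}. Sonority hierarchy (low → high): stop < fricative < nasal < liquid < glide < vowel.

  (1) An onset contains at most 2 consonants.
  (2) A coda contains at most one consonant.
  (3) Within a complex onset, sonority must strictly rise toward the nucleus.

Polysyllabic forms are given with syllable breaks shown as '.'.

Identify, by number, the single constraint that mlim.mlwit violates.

1

mlim.mlwit: syllable 2 onset /mlw/ has 3 consonants (> 2).
This is a violation of constraint 1: "An onset contains at most 2 consonants."
The remaining constraints (2, 3) are satisfied.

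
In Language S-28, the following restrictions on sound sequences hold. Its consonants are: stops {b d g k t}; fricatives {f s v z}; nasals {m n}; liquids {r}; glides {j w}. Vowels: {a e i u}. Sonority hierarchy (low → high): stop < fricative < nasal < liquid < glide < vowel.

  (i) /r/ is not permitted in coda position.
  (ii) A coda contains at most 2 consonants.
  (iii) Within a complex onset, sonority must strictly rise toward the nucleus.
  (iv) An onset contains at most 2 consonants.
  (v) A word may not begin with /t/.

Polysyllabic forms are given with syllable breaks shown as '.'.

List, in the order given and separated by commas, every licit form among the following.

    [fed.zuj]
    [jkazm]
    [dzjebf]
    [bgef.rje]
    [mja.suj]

[fed.zuj] — σ1 onset /f/, coda /d/ ok; σ2 onset /z/, coda /j/ ok → licit
[jkazm] — violates constraint (iii): syllable 1 onset /jk/: /j/ (glide, 5) → /k/ (stop, 1) does not rise → illicit
[dzjebf] — violates constraint (iv): syllable 1 onset /dzj/ has 3 consonants (> 2) → illicit
[bgef.rje] — violates constraint (iii): syllable 1 onset /bg/: /b/ (stop, 1) → /g/ (stop, 1) does not rise → illicit
[mja.suj] — σ1 onset /mj/ (3→5 rises), coda /∅/ ok; σ2 onset /s/, coda /j/ ok → licit

[fed.zuj], [mja.suj]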